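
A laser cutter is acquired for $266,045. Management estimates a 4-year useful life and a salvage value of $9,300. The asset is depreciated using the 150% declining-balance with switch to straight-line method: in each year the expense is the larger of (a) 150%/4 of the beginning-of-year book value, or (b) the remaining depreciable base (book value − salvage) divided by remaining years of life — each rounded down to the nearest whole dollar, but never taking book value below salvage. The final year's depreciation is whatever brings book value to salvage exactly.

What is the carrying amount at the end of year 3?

$56,613

Depreciable base = $266,045 − $9,300 = $256,745.
Year 1: DB = ⌊$266,045 × 150%/4⌋ = $99,766; SL = ⌊$256,745/4⌋ = $64,186 → take DB $99,766. Book value $166,279.
Year 2: DB = ⌊$166,279 × 150%/4⌋ = $62,354; SL = ⌊$156,979/3⌋ = $52,326 → take DB $62,354. Book value $103,925.
Year 3: DB = ⌊$103,925 × 150%/4⌋ = $38,971; SL = ⌊$94,625/2⌋ = $47,312 → take SL $47,312. Book value $56,613.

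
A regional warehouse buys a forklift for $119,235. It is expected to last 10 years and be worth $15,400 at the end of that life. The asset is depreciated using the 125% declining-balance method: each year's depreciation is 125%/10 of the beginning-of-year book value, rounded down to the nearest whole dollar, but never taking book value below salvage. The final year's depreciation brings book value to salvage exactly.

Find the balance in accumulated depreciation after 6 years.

Depreciable base = $119,235 − $15,400 = $103,835.
Year 1: ⌊$119,235 × 125%/10⌋ = $14,904. Book value $104,331.
Year 2: ⌊$104,331 × 125%/10⌋ = $13,041. Book value $91,290.
Year 3: ⌊$91,290 × 125%/10⌋ = $11,411. Book value $79,879.
Year 4: ⌊$79,879 × 125%/10⌋ = $9,984. Book value $69,895.
Year 5: ⌊$69,895 × 125%/10⌋ = $8,736. Book value $61,159.
Year 6: ⌊$61,159 × 125%/10⌋ = $7,644. Book value $53,515.
Accumulated through year 6 = $119,235 − $53,515 = $65,720.

$65,720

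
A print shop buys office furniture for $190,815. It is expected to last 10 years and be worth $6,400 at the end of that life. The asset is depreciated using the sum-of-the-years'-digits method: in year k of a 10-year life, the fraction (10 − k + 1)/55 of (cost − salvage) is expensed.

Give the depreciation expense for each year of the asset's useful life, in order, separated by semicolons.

Depreciable base = $190,815 − $6,400 = $184,415.
Sum of the years' digits = 10+9+8+7+6+5+4+3+2+1 = 55.
Year 1: $184,415 × 10/55 = $33,530. Book value $157,285.
Year 2: $184,415 × 9/55 = $30,177. Book value $127,108.
Year 3: $184,415 × 8/55 = $26,824. Book value $100,284.
Year 4: $184,415 × 7/55 = $23,471. Book value $76,813.
Year 5: $184,415 × 6/55 = $20,118. Book value $56,695.
Year 6: $184,415 × 5/55 = $16,765. Book value $39,930.
Year 7: $184,415 × 4/55 = $13,412. Book value $26,518.
Year 8: $184,415 × 3/55 = $10,059. Book value $16,459.
Year 9: $184,415 × 2/55 = $6,706. Book value $9,753.
Year 10: $184,415 × 1/55 = $3,353. Book value $6,400.

$33,530; $30,177; $26,824; $23,471; $20,118; $16,765; $13,412; $10,059; $6,706; $3,353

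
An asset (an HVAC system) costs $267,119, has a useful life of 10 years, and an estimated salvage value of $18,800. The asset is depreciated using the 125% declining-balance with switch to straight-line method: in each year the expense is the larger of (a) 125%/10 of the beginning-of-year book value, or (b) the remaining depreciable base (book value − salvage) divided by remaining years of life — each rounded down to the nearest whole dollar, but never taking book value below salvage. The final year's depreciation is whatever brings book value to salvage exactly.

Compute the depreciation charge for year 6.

$22,878

Depreciable base = $267,119 − $18,800 = $248,319.
Year 1: DB = ⌊$267,119 × 125%/10⌋ = $33,389; SL = ⌊$248,319/10⌋ = $24,831 → take DB $33,389. Book value $233,730.
Year 2: DB = ⌊$233,730 × 125%/10⌋ = $29,216; SL = ⌊$214,930/9⌋ = $23,881 → take DB $29,216. Book value $204,514.
Year 3: DB = ⌊$204,514 × 125%/10⌋ = $25,564; SL = ⌊$185,714/8⌋ = $23,214 → take DB $25,564. Book value $178,950.
Year 4: DB = ⌊$178,950 × 125%/10⌋ = $22,368; SL = ⌊$160,150/7⌋ = $22,878 → take SL $22,878. Book value $156,072.
Year 5: DB = ⌊$156,072 × 125%/10⌋ = $19,509; SL = ⌊$137,272/6⌋ = $22,878 → take SL $22,878. Book value $133,194.
Year 6: DB = ⌊$133,194 × 125%/10⌋ = $16,649; SL = ⌊$114,394/5⌋ = $22,878 → take SL $22,878. Book value $110,316.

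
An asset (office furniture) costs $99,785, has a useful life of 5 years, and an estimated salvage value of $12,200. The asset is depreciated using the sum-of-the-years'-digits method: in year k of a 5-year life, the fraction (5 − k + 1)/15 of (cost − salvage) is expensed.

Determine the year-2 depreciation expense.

Depreciable base = $99,785 − $12,200 = $87,585.
Sum of the years' digits = 5+4+3+2+1 = 15.
Year 1: $87,585 × 5/15 = $29,195. Book value $70,590.
Year 2: $87,585 × 4/15 = $23,356. Book value $47,234.

$23,356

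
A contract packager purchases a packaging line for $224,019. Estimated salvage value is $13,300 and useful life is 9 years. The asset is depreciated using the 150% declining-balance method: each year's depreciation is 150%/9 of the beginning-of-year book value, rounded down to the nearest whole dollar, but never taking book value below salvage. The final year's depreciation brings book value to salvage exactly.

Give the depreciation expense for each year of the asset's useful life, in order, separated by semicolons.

Depreciable base = $224,019 − $13,300 = $210,719.
Year 1: ⌊$224,019 × 150%/9⌋ = $37,336. Book value $186,683.
Year 2: ⌊$186,683 × 150%/9⌋ = $31,113. Book value $155,570.
Year 3: ⌊$155,570 × 150%/9⌋ = $25,928. Book value $129,642.
Year 4: ⌊$129,642 × 150%/9⌋ = $21,607. Book value $108,035.
Year 5: ⌊$108,035 × 150%/9⌋ = $18,005. Book value $90,030.
Year 6: ⌊$90,030 × 150%/9⌋ = $15,005. Book value $75,025.
Year 7: ⌊$75,025 × 150%/9⌋ = $12,504. Book value $62,521.
Year 8: ⌊$62,521 × 150%/9⌋ = $10,420. Book value $52,101.
Year 9 (final): $52,101 − $13,300 = $38,801. Book value $13,300.

$37,336; $31,113; $25,928; $21,607; $18,005; $15,005; $12,504; $10,420; $38,801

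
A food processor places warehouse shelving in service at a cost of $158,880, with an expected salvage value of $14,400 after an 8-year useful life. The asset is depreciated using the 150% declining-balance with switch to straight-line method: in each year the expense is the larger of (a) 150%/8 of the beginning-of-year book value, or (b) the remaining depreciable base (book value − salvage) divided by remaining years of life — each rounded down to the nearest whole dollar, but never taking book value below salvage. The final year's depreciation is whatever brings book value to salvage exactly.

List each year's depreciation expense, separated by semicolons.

$29,790; $24,204; $19,666; $15,978; $13,710; $13,710; $13,711; $13,711

Depreciable base = $158,880 − $14,400 = $144,480.
Year 1: DB = ⌊$158,880 × 150%/8⌋ = $29,790; SL = ⌊$144,480/8⌋ = $18,060 → take DB $29,790. Book value $129,090.
Year 2: DB = ⌊$129,090 × 150%/8⌋ = $24,204; SL = ⌊$114,690/7⌋ = $16,384 → take DB $24,204. Book value $104,886.
Year 3: DB = ⌊$104,886 × 150%/8⌋ = $19,666; SL = ⌊$90,486/6⌋ = $15,081 → take DB $19,666. Book value $85,220.
Year 4: DB = ⌊$85,220 × 150%/8⌋ = $15,978; SL = ⌊$70,820/5⌋ = $14,164 → take DB $15,978. Book value $69,242.
Year 5: DB = ⌊$69,242 × 150%/8⌋ = $12,982; SL = ⌊$54,842/4⌋ = $13,710 → take SL $13,710. Book value $55,532.
Year 6: DB = ⌊$55,532 × 150%/8⌋ = $10,412; SL = ⌊$41,132/3⌋ = $13,710 → take SL $13,710. Book value $41,822.
Year 7: DB = ⌊$41,822 × 150%/8⌋ = $7,841; SL = ⌊$27,422/2⌋ = $13,711 → take SL $13,711. Book value $28,111.
Year 8 (final): $28,111 − $14,400 = $13,711. Book value $14,400.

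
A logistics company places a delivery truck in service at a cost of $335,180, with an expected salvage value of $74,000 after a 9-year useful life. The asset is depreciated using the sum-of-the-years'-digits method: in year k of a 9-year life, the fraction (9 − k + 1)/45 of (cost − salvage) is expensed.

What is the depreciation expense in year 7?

$17,412

Depreciable base = $335,180 − $74,000 = $261,180.
Sum of the years' digits = 9+8+7+6+5+4+3+2+1 = 45.
Year 1: $261,180 × 9/45 = $52,236. Book value $282,944.
Year 2: $261,180 × 8/45 = $46,432. Book value $236,512.
Year 3: $261,180 × 7/45 = $40,628. Book value $195,884.
Year 4: $261,180 × 6/45 = $34,824. Book value $161,060.
Year 5: $261,180 × 5/45 = $29,020. Book value $132,040.
Year 6: $261,180 × 4/45 = $23,216. Book value $108,824.
Year 7: $261,180 × 3/45 = $17,412. Book value $91,412.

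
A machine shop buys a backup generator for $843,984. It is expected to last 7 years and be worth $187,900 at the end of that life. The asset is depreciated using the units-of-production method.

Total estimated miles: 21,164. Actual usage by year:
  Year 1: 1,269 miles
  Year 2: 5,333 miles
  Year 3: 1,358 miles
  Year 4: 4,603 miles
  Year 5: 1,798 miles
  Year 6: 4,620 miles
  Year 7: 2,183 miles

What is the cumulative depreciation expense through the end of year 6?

Depreciable base = $843,984 − $187,900 = $656,084.
Rate = $656,084 / 21,164 miles = $31 per mile.
Year 1: 1,269 × $31 = $39,339. Book value $804,645.
Year 2: 5,333 × $31 = $165,323. Book value $639,322.
Year 3: 1,358 × $31 = $42,098. Book value $597,224.
Year 4: 4,603 × $31 = $142,693. Book value $454,531.
Year 5: 1,798 × $31 = $55,738. Book value $398,793.
Year 6: 4,620 × $31 = $143,220. Book value $255,573.
Accumulated through year 6 = $843,984 − $255,573 = $588,411.

$588,411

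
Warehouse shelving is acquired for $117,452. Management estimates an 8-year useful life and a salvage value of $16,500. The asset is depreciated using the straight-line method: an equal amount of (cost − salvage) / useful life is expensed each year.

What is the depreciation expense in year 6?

$12,619

Depreciable base = $117,452 − $16,500 = $100,952.
Annual expense = $100,952 / 8 = $12,619.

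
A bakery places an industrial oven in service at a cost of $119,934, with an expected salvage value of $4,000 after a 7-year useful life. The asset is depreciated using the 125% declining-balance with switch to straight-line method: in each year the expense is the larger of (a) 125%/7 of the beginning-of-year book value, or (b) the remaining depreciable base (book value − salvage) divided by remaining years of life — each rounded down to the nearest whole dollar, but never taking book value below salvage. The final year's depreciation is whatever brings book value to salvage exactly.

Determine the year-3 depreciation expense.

Depreciable base = $119,934 − $4,000 = $115,934.
Year 1: DB = ⌊$119,934 × 125%/7⌋ = $21,416; SL = ⌊$115,934/7⌋ = $16,562 → take DB $21,416. Book value $98,518.
Year 2: DB = ⌊$98,518 × 125%/7⌋ = $17,592; SL = ⌊$94,518/6⌋ = $15,753 → take DB $17,592. Book value $80,926.
Year 3: DB = ⌊$80,926 × 125%/7⌋ = $14,451; SL = ⌊$76,926/5⌋ = $15,385 → take SL $15,385. Book value $65,541.

$15,385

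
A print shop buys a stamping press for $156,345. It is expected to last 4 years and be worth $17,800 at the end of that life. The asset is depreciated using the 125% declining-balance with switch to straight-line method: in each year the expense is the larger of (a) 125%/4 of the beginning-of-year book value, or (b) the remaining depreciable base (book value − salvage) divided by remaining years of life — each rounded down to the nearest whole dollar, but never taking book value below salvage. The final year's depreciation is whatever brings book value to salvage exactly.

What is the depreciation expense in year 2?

$33,590

Depreciable base = $156,345 − $17,800 = $138,545.
Year 1: DB = ⌊$156,345 × 125%/4⌋ = $48,857; SL = ⌊$138,545/4⌋ = $34,636 → take DB $48,857. Book value $107,488.
Year 2: DB = ⌊$107,488 × 125%/4⌋ = $33,590; SL = ⌊$89,688/3⌋ = $29,896 → take DB $33,590. Book value $73,898.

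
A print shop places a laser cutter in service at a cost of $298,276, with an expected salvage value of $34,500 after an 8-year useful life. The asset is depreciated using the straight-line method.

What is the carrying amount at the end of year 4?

Depreciable base = $298,276 − $34,500 = $263,776.
Annual expense = $263,776 / 8 = $32,972.
End of year 1: book value $265,304.
End of year 2: book value $232,332.
End of year 3: book value $199,360.
End of year 4: book value $166,388.

$166,388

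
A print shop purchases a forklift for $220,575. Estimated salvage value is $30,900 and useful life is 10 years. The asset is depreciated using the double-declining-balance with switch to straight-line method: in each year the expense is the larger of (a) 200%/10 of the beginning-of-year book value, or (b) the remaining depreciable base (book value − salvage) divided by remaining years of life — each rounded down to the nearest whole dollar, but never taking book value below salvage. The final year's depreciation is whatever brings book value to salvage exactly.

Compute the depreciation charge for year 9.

$6,108

Depreciable base = $220,575 − $30,900 = $189,675.
Year 1: DB = ⌊$220,575 × 200%/10⌋ = $44,115; SL = ⌊$189,675/10⌋ = $18,967 → take DB $44,115. Book value $176,460.
Year 2: DB = ⌊$176,460 × 200%/10⌋ = $35,292; SL = ⌊$145,560/9⌋ = $16,173 → take DB $35,292. Book value $141,168.
Year 3: DB = ⌊$141,168 × 200%/10⌋ = $28,233; SL = ⌊$110,268/8⌋ = $13,783 → take DB $28,233. Book value $112,935.
Year 4: DB = ⌊$112,935 × 200%/10⌋ = $22,587; SL = ⌊$82,035/7⌋ = $11,719 → take DB $22,587. Book value $90,348.
Year 5: DB = ⌊$90,348 × 200%/10⌋ = $18,069; SL = ⌊$59,448/6⌋ = $9,908 → take DB $18,069. Book value $72,279.
Year 6: DB = ⌊$72,279 × 200%/10⌋ = $14,455; SL = ⌊$41,379/5⌋ = $8,275 → take DB $14,455. Book value $57,824.
Year 7: DB = ⌊$57,824 × 200%/10⌋ = $11,564; SL = ⌊$26,924/4⌋ = $6,731 → take DB $11,564. Book value $46,260.
Year 8: DB = ⌊$46,260 × 200%/10⌋ = $9,252; SL = ⌊$15,360/3⌋ = $5,120 → take DB $9,252. Book value $37,008.
Year 9: DB = ⌊$37,008 × 200%/10⌋ = $7,401; SL = ⌊$6,108/2⌋ = $3,054 → take DB $7,401, capped at $6,108. Book value $30,900.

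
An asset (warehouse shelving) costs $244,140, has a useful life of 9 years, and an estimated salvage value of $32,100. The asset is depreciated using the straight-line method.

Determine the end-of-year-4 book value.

Depreciable base = $244,140 − $32,100 = $212,040.
Annual expense = $212,040 / 9 = $23,560.
End of year 1: book value $220,580.
End of year 2: book value $197,020.
End of year 3: book value $173,460.
End of year 4: book value $149,900.

$149,900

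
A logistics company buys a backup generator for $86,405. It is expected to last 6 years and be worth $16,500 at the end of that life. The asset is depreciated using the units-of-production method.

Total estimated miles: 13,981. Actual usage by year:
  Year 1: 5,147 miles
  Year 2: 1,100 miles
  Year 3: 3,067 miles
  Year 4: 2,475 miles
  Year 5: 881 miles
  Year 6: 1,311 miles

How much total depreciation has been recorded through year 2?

Depreciable base = $86,405 − $16,500 = $69,905.
Rate = $69,905 / 13,981 miles = $5 per mile.
Year 1: 5,147 × $5 = $25,735. Book value $60,670.
Year 2: 1,100 × $5 = $5,500. Book value $55,170.
Accumulated through year 2 = $86,405 − $55,170 = $31,235.

$31,235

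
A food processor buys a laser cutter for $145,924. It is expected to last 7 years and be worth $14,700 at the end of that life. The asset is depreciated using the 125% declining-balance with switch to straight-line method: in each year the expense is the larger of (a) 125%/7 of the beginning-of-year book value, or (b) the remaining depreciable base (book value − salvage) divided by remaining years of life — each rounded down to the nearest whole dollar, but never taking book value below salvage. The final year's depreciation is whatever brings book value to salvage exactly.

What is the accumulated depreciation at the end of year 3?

Depreciable base = $145,924 − $14,700 = $131,224.
Year 1: DB = ⌊$145,924 × 125%/7⌋ = $26,057; SL = ⌊$131,224/7⌋ = $18,746 → take DB $26,057. Book value $119,867.
Year 2: DB = ⌊$119,867 × 125%/7⌋ = $21,404; SL = ⌊$105,167/6⌋ = $17,527 → take DB $21,404. Book value $98,463.
Year 3: DB = ⌊$98,463 × 125%/7⌋ = $17,582; SL = ⌊$83,763/5⌋ = $16,752 → take DB $17,582. Book value $80,881.
Accumulated through year 3 = $145,924 − $80,881 = $65,043.

$65,043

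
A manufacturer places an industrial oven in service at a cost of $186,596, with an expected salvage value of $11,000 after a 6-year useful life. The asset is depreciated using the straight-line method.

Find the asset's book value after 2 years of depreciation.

Depreciable base = $186,596 − $11,000 = $175,596.
Annual expense = $175,596 / 6 = $29,266.
End of year 1: book value $157,330.
End of year 2: book value $128,064.

$128,064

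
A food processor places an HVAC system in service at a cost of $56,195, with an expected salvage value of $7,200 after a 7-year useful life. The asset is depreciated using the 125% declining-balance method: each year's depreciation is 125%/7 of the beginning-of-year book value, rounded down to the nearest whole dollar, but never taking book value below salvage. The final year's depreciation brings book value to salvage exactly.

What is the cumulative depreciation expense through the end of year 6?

Depreciable base = $56,195 − $7,200 = $48,995.
Year 1: ⌊$56,195 × 125%/7⌋ = $10,034. Book value $46,161.
Year 2: ⌊$46,161 × 125%/7⌋ = $8,243. Book value $37,918.
Year 3: ⌊$37,918 × 125%/7⌋ = $6,771. Book value $31,147.
Year 4: ⌊$31,147 × 125%/7⌋ = $5,561. Book value $25,586.
Year 5: ⌊$25,586 × 125%/7⌋ = $4,568. Book value $21,018.
Year 6: ⌊$21,018 × 125%/7⌋ = $3,753. Book value $17,265.
Accumulated through year 6 = $56,195 − $17,265 = $38,930.

$38,930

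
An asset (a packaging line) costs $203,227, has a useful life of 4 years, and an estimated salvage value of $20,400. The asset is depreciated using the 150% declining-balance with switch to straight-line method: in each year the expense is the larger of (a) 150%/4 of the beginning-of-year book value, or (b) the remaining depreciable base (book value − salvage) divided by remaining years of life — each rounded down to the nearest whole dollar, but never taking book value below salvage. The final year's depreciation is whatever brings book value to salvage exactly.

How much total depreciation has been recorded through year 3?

$153,610

Depreciable base = $203,227 − $20,400 = $182,827.
Year 1: DB = ⌊$203,227 × 150%/4⌋ = $76,210; SL = ⌊$182,827/4⌋ = $45,706 → take DB $76,210. Book value $127,017.
Year 2: DB = ⌊$127,017 × 150%/4⌋ = $47,631; SL = ⌊$106,617/3⌋ = $35,539 → take DB $47,631. Book value $79,386.
Year 3: DB = ⌊$79,386 × 150%/4⌋ = $29,769; SL = ⌊$58,986/2⌋ = $29,493 → take DB $29,769. Book value $49,617.
Accumulated through year 3 = $203,227 − $49,617 = $153,610.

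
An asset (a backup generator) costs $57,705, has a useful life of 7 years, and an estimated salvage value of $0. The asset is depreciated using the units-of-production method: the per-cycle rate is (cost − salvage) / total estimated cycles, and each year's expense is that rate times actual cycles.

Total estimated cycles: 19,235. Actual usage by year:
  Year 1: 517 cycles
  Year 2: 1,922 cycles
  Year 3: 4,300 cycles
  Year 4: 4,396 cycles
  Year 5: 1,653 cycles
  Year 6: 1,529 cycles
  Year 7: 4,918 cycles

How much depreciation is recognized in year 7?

Depreciable base = $57,705 − $0 = $57,705.
Rate = $57,705 / 19,235 cycles = $3 per cycle.
Year 1: 517 × $3 = $1,551. Book value $56,154.
Year 2: 1,922 × $3 = $5,766. Book value $50,388.
Year 3: 4,300 × $3 = $12,900. Book value $37,488.
Year 4: 4,396 × $3 = $13,188. Book value $24,300.
Year 5: 1,653 × $3 = $4,959. Book value $19,341.
Year 6: 1,529 × $3 = $4,587. Book value $14,754.
Year 7: 4,918 × $3 = $14,754. Book value $0.

$14,754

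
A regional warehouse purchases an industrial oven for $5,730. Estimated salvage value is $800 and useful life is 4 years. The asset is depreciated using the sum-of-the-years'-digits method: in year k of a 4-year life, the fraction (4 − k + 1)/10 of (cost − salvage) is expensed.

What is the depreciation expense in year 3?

$986

Depreciable base = $5,730 − $800 = $4,930.
Sum of the years' digits = 4+3+2+1 = 10.
Year 1: $4,930 × 4/10 = $1,972. Book value $3,758.
Year 2: $4,930 × 3/10 = $1,479. Book value $2,279.
Year 3: $4,930 × 2/10 = $986. Book value $1,293.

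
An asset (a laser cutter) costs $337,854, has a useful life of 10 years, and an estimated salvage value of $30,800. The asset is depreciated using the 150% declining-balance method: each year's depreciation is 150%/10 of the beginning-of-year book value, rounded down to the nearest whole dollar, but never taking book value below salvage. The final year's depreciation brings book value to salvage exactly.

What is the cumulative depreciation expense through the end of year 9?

$259,599

Depreciable base = $337,854 − $30,800 = $307,054.
Year 1: ⌊$337,854 × 150%/10⌋ = $50,678. Book value $287,176.
Year 2: ⌊$287,176 × 150%/10⌋ = $43,076. Book value $244,100.
Year 3: ⌊$244,100 × 150%/10⌋ = $36,615. Book value $207,485.
Year 4: ⌊$207,485 × 150%/10⌋ = $31,122. Book value $176,363.
Year 5: ⌊$176,363 × 150%/10⌋ = $26,454. Book value $149,909.
Year 6: ⌊$149,909 × 150%/10⌋ = $22,486. Book value $127,423.
Year 7: ⌊$127,423 × 150%/10⌋ = $19,113. Book value $108,310.
Year 8: ⌊$108,310 × 150%/10⌋ = $16,246. Book value $92,064.
Year 9: ⌊$92,064 × 150%/10⌋ = $13,809. Book value $78,255.
Accumulated through year 9 = $337,854 − $78,255 = $259,599.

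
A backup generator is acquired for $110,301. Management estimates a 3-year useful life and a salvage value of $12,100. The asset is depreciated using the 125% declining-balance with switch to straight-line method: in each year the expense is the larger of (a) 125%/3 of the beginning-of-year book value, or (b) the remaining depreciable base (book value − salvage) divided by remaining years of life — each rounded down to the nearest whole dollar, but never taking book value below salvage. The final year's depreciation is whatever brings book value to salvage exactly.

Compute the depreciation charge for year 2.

Depreciable base = $110,301 − $12,100 = $98,201.
Year 1: DB = ⌊$110,301 × 125%/3⌋ = $45,958; SL = ⌊$98,201/3⌋ = $32,733 → take DB $45,958. Book value $64,343.
Year 2: DB = ⌊$64,343 × 125%/3⌋ = $26,809; SL = ⌊$52,243/2⌋ = $26,121 → take DB $26,809. Book value $37,534.

$26,809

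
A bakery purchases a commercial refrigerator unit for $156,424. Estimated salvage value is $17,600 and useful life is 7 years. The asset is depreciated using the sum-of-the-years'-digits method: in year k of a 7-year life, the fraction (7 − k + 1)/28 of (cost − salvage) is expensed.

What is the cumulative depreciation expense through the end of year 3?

$89,244

Depreciable base = $156,424 − $17,600 = $138,824.
Sum of the years' digits = 7+6+5+4+3+2+1 = 28.
Year 1: $138,824 × 7/28 = $34,706. Book value $121,718.
Year 2: $138,824 × 6/28 = $29,748. Book value $91,970.
Year 3: $138,824 × 5/28 = $24,790. Book value $67,180.
Accumulated through year 3 = $156,424 − $67,180 = $89,244.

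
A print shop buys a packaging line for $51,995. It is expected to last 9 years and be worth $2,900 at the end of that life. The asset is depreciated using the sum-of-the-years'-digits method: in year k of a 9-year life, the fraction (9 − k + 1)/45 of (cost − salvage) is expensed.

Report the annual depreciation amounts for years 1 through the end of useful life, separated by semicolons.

$9,819; $8,728; $7,637; $6,546; $5,455; $4,364; $3,273; $2,182; $1,091

Depreciable base = $51,995 − $2,900 = $49,095.
Sum of the years' digits = 9+8+7+6+5+4+3+2+1 = 45.
Year 1: $49,095 × 9/45 = $9,819. Book value $42,176.
Year 2: $49,095 × 8/45 = $8,728. Book value $33,448.
Year 3: $49,095 × 7/45 = $7,637. Book value $25,811.
Year 4: $49,095 × 6/45 = $6,546. Book value $19,265.
Year 5: $49,095 × 5/45 = $5,455. Book value $13,810.
Year 6: $49,095 × 4/45 = $4,364. Book value $9,446.
Year 7: $49,095 × 3/45 = $3,273. Book value $6,173.
Year 8: $49,095 × 2/45 = $2,182. Book value $3,991.
Year 9: $49,095 × 1/45 = $1,091. Book value $2,900.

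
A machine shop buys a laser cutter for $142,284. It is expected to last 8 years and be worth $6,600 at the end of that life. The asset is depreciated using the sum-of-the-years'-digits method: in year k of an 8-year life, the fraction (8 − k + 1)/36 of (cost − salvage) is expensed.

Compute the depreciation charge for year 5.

Depreciable base = $142,284 − $6,600 = $135,684.
Sum of the years' digits = 8+7+6+5+4+3+2+1 = 36.
Year 1: $135,684 × 8/36 = $30,152. Book value $112,132.
Year 2: $135,684 × 7/36 = $26,383. Book value $85,749.
Year 3: $135,684 × 6/36 = $22,614. Book value $63,135.
Year 4: $135,684 × 5/36 = $18,845. Book value $44,290.
Year 5: $135,684 × 4/36 = $15,076. Book value $29,214.

$15,076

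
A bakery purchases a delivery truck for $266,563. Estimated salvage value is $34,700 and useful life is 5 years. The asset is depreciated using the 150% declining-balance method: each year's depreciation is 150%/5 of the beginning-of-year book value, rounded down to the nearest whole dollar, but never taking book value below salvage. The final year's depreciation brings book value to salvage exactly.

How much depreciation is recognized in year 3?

Depreciable base = $266,563 − $34,700 = $231,863.
Year 1: ⌊$266,563 × 150%/5⌋ = $79,968. Book value $186,595.
Year 2: ⌊$186,595 × 150%/5⌋ = $55,978. Book value $130,617.
Year 3: ⌊$130,617 × 150%/5⌋ = $39,185. Book value $91,432.

$39,185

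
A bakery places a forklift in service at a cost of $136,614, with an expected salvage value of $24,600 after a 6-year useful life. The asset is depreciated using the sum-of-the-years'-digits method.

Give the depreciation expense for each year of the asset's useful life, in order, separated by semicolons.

$32,004; $26,670; $21,336; $16,002; $10,668; $5,334

Depreciable base = $136,614 − $24,600 = $112,014.
Sum of the years' digits = 6+5+4+3+2+1 = 21.
Year 1: $112,014 × 6/21 = $32,004. Book value $104,610.
Year 2: $112,014 × 5/21 = $26,670. Book value $77,940.
Year 3: $112,014 × 4/21 = $21,336. Book value $56,604.
Year 4: $112,014 × 3/21 = $16,002. Book value $40,602.
Year 5: $112,014 × 2/21 = $10,668. Book value $29,934.
Year 6: $112,014 × 1/21 = $5,334. Book value $24,600.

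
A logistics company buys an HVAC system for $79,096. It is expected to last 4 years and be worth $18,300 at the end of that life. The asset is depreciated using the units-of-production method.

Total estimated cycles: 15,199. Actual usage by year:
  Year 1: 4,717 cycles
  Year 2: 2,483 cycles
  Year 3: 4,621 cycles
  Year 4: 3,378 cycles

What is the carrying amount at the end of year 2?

Depreciable base = $79,096 − $18,300 = $60,796.
Rate = $60,796 / 15,199 cycles = $4 per cycle.
Year 1: 4,717 × $4 = $18,868. Book value $60,228.
Year 2: 2,483 × $4 = $9,932. Book value $50,296.

$50,296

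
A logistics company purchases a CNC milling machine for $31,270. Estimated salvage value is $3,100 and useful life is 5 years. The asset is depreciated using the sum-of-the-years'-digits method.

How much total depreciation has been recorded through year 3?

$22,536

Depreciable base = $31,270 − $3,100 = $28,170.
Sum of the years' digits = 5+4+3+2+1 = 15.
Year 1: $28,170 × 5/15 = $9,390. Book value $21,880.
Year 2: $28,170 × 4/15 = $7,512. Book value $14,368.
Year 3: $28,170 × 3/15 = $5,634. Book value $8,734.
Accumulated through year 3 = $31,270 − $8,734 = $22,536.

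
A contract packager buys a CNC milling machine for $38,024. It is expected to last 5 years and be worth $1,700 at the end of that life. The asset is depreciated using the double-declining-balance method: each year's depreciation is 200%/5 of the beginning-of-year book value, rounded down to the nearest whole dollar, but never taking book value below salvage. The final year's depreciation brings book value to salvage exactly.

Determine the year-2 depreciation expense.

Depreciable base = $38,024 − $1,700 = $36,324.
Year 1: ⌊$38,024 × 200%/5⌋ = $15,209. Book value $22,815.
Year 2: ⌊$22,815 × 200%/5⌋ = $9,126. Book value $13,689.

$9,126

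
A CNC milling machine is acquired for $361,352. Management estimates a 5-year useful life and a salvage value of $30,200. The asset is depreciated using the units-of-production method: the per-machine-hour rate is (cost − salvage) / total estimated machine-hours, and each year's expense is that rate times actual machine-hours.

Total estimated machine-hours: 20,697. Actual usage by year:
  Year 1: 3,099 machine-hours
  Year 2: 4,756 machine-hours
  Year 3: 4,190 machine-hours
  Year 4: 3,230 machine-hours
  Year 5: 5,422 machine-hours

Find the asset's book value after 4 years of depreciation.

$116,952

Depreciable base = $361,352 − $30,200 = $331,152.
Rate = $331,152 / 20,697 machine-hours = $16 per machine-hour.
Year 1: 3,099 × $16 = $49,584. Book value $311,768.
Year 2: 4,756 × $16 = $76,096. Book value $235,672.
Year 3: 4,190 × $16 = $67,040. Book value $168,632.
Year 4: 3,230 × $16 = $51,680. Book value $116,952.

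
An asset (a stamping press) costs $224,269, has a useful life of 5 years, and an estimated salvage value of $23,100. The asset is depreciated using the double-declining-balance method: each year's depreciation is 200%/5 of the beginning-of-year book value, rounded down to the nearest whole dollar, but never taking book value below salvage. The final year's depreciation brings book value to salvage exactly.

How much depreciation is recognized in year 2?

Depreciable base = $224,269 − $23,100 = $201,169.
Year 1: ⌊$224,269 × 200%/5⌋ = $89,707. Book value $134,562.
Year 2: ⌊$134,562 × 200%/5⌋ = $53,824. Book value $80,738.

$53,824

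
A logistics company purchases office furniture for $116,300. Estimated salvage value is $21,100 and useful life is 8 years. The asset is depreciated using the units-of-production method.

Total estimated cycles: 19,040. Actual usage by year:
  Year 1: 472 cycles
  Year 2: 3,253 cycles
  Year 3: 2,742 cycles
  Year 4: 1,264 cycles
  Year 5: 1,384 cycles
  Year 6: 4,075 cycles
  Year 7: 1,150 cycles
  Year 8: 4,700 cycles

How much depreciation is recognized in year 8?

$23,500

Depreciable base = $116,300 − $21,100 = $95,200.
Rate = $95,200 / 19,040 cycles = $5 per cycle.
Year 1: 472 × $5 = $2,360. Book value $113,940.
Year 2: 3,253 × $5 = $16,265. Book value $97,675.
Year 3: 2,742 × $5 = $13,710. Book value $83,965.
Year 4: 1,264 × $5 = $6,320. Book value $77,645.
Year 5: 1,384 × $5 = $6,920. Book value $70,725.
Year 6: 4,075 × $5 = $20,375. Book value $50,350.
Year 7: 1,150 × $5 = $5,750. Book value $44,600.
Year 8: 4,700 × $5 = $23,500. Book value $21,100.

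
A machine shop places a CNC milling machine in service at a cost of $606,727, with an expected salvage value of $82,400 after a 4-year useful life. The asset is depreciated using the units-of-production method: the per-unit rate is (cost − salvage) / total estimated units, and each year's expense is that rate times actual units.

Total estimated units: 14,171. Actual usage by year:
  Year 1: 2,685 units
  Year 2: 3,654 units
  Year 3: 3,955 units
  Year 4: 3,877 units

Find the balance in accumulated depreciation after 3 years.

$380,878

Depreciable base = $606,727 − $82,400 = $524,327.
Rate = $524,327 / 14,171 units = $37 per unit.
Year 1: 2,685 × $37 = $99,345. Book value $507,382.
Year 2: 3,654 × $37 = $135,198. Book value $372,184.
Year 3: 3,955 × $37 = $146,335. Book value $225,849.
Accumulated through year 3 = $606,727 − $225,849 = $380,878.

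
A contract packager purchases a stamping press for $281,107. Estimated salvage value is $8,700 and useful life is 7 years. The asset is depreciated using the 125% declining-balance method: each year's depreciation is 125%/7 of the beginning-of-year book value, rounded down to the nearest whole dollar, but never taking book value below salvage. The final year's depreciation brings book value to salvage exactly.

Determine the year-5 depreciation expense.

$22,854

Depreciable base = $281,107 − $8,700 = $272,407.
Year 1: ⌊$281,107 × 125%/7⌋ = $50,197. Book value $230,910.
Year 2: ⌊$230,910 × 125%/7⌋ = $41,233. Book value $189,677.
Year 3: ⌊$189,677 × 125%/7⌋ = $33,870. Book value $155,807.
Year 4: ⌊$155,807 × 125%/7⌋ = $27,822. Book value $127,985.
Year 5: ⌊$127,985 × 125%/7⌋ = $22,854. Book value $105,131.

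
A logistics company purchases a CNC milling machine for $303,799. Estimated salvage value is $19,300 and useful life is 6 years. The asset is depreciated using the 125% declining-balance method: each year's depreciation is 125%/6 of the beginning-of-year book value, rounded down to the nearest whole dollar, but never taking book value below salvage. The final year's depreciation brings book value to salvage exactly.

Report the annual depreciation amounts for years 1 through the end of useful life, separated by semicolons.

Depreciable base = $303,799 − $19,300 = $284,499.
Year 1: ⌊$303,799 × 125%/6⌋ = $63,291. Book value $240,508.
Year 2: ⌊$240,508 × 125%/6⌋ = $50,105. Book value $190,403.
Year 3: ⌊$190,403 × 125%/6⌋ = $39,667. Book value $150,736.
Year 4: ⌊$150,736 × 125%/6⌋ = $31,403. Book value $119,333.
Year 5: ⌊$119,333 × 125%/6⌋ = $24,861. Book value $94,472.
Year 6 (final): $94,472 − $19,300 = $75,172. Book value $19,300.

$63,291; $50,105; $39,667; $31,403; $24,861; $75,172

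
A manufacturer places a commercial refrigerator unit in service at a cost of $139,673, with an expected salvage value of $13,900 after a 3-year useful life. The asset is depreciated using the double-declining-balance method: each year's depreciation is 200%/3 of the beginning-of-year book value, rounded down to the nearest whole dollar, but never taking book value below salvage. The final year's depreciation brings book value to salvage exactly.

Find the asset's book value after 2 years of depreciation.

Depreciable base = $139,673 − $13,900 = $125,773.
Year 1: ⌊$139,673 × 200%/3⌋ = $93,115. Book value $46,558.
Year 2: ⌊$46,558 × 200%/3⌋ = $31,038. Book value $15,520.

$15,520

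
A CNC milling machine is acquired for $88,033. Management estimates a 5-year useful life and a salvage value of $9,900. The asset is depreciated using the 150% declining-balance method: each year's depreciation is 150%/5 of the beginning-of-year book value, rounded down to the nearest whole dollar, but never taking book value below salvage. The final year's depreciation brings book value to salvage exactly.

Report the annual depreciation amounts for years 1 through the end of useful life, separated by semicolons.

Depreciable base = $88,033 − $9,900 = $78,133.
Year 1: ⌊$88,033 × 150%/5⌋ = $26,409. Book value $61,624.
Year 2: ⌊$61,624 × 150%/5⌋ = $18,487. Book value $43,137.
Year 3: ⌊$43,137 × 150%/5⌋ = $12,941. Book value $30,196.
Year 4: ⌊$30,196 × 150%/5⌋ = $9,058. Book value $21,138.
Year 5 (final): $21,138 − $9,900 = $11,238. Book value $9,900.

$26,409; $18,487; $12,941; $9,058; $11,238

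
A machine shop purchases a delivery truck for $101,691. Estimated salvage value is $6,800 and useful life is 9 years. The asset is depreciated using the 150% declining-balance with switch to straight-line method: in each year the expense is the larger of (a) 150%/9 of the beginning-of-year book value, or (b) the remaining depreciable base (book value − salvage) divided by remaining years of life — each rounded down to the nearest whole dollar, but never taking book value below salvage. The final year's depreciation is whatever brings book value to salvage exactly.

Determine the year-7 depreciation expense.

Depreciable base = $101,691 − $6,800 = $94,891.
Year 1: DB = ⌊$101,691 × 150%/9⌋ = $16,948; SL = ⌊$94,891/9⌋ = $10,543 → take DB $16,948. Book value $84,743.
Year 2: DB = ⌊$84,743 × 150%/9⌋ = $14,123; SL = ⌊$77,943/8⌋ = $9,742 → take DB $14,123. Book value $70,620.
Year 3: DB = ⌊$70,620 × 150%/9⌋ = $11,770; SL = ⌊$63,820/7⌋ = $9,117 → take DB $11,770. Book value $58,850.
Year 4: DB = ⌊$58,850 × 150%/9⌋ = $9,808; SL = ⌊$52,050/6⌋ = $8,675 → take DB $9,808. Book value $49,042.
Year 5: DB = ⌊$49,042 × 150%/9⌋ = $8,173; SL = ⌊$42,242/5⌋ = $8,448 → take SL $8,448. Book value $40,594.
Year 6: DB = ⌊$40,594 × 150%/9⌋ = $6,765; SL = ⌊$33,794/4⌋ = $8,448 → take SL $8,448. Book value $32,146.
Year 7: DB = ⌊$32,146 × 150%/9⌋ = $5,357; SL = ⌊$25,346/3⌋ = $8,448 → take SL $8,448. Book value $23,698.

$8,448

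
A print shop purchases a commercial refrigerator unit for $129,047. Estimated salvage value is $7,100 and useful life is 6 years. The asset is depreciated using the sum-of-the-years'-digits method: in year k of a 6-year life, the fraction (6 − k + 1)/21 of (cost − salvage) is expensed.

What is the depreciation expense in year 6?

Depreciable base = $129,047 − $7,100 = $121,947.
Sum of the years' digits = 6+5+4+3+2+1 = 21.
Year 1: $121,947 × 6/21 = $34,842. Book value $94,205.
Year 2: $121,947 × 5/21 = $29,035. Book value $65,170.
Year 3: $121,947 × 4/21 = $23,228. Book value $41,942.
Year 4: $121,947 × 3/21 = $17,421. Book value $24,521.
Year 5: $121,947 × 2/21 = $11,614. Book value $12,907.
Year 6: $121,947 × 1/21 = $5,807. Book value $7,100.

$5,807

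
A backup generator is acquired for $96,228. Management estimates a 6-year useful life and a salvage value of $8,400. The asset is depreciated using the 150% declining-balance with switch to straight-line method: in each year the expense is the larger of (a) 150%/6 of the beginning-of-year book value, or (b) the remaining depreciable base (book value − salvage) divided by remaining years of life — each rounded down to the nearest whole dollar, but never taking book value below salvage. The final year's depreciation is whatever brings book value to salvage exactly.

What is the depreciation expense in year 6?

$10,733

Depreciable base = $96,228 − $8,400 = $87,828.
Year 1: DB = ⌊$96,228 × 150%/6⌋ = $24,057; SL = ⌊$87,828/6⌋ = $14,638 → take DB $24,057. Book value $72,171.
Year 2: DB = ⌊$72,171 × 150%/6⌋ = $18,042; SL = ⌊$63,771/5⌋ = $12,754 → take DB $18,042. Book value $54,129.
Year 3: DB = ⌊$54,129 × 150%/6⌋ = $13,532; SL = ⌊$45,729/4⌋ = $11,432 → take DB $13,532. Book value $40,597.
Year 4: DB = ⌊$40,597 × 150%/6⌋ = $10,149; SL = ⌊$32,197/3⌋ = $10,732 → take SL $10,732. Book value $29,865.
Year 5: DB = ⌊$29,865 × 150%/6⌋ = $7,466; SL = ⌊$21,465/2⌋ = $10,732 → take SL $10,732. Book value $19,133.
Year 6 (final): $19,133 − $8,400 = $10,733. Book value $8,400.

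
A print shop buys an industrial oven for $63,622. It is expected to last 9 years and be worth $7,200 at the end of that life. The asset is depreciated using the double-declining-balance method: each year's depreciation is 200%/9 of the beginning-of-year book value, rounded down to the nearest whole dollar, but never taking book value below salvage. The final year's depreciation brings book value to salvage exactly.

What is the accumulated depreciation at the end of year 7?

Depreciable base = $63,622 − $7,200 = $56,422.
Year 1: ⌊$63,622 × 200%/9⌋ = $14,138. Book value $49,484.
Year 2: ⌊$49,484 × 200%/9⌋ = $10,996. Book value $38,488.
Year 3: ⌊$38,488 × 200%/9⌋ = $8,552. Book value $29,936.
Year 4: ⌊$29,936 × 200%/9⌋ = $6,652. Book value $23,284.
Year 5: ⌊$23,284 × 200%/9⌋ = $5,174. Book value $18,110.
Year 6: ⌊$18,110 × 200%/9⌋ = $4,024. Book value $14,086.
Year 7: ⌊$14,086 × 200%/9⌋ = $3,130. Book value $10,956.
Accumulated through year 7 = $63,622 − $10,956 = $52,666.

$52,666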